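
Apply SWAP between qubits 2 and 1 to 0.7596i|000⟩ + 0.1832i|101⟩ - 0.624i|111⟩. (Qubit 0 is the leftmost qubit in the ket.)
0.7596i|000⟩ + 0.1832i|110⟩ - 0.624i|111⟩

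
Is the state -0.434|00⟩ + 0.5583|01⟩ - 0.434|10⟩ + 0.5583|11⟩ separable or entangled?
Separable

Writing the state as a|00⟩ + b|01⟩ + c|10⟩ + d|11⟩, it is a product state iff ad − bc = 0.
Here (a, b, c, d) = (-0.434, 0.5583, -0.434, 0.5583): ad − bc = (-0.434)(0.5583) − (0.5583)(-0.434) = 0, so the state is separable.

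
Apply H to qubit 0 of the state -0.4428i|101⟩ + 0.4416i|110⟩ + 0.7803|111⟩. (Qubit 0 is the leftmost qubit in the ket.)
-0.3131i|001⟩ + 0.3123i|010⟩ + 0.5518|011⟩ + 0.3131i|101⟩ - 0.3123i|110⟩ - 0.5518|111⟩

H on qubit 0 mixes each pair of kets that differ only in qubit 0: amplitudes (a, b) of (|…0…⟩, |…1…⟩) become ((a + b)/√2, (a − b)/√2). Kets absent from the input have amplitude 0.
(|001⟩, |101⟩): (a, b) = (0, -0.4428i) → (-0.3131i, 0.3131i)
(|010⟩, |110⟩): (a, b) = (0, 0.4416i) → (0.3123i, -0.3123i)
(|011⟩, |111⟩): (a, b) = (0, 0.7803) → (0.5518, -0.5518)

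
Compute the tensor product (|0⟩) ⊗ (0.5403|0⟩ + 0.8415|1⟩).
0.5403|00⟩ + 0.8415|01⟩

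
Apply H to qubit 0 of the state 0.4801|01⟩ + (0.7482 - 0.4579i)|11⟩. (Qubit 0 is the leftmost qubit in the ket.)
(0.8685 - 0.3238i)|01⟩ + (-0.1896 + 0.3238i)|11⟩

H on qubit 0 mixes each pair of kets that differ only in qubit 0: amplitudes (a, b) of (|…0…⟩, |…1…⟩) become ((a + b)/√2, (a − b)/√2). Kets absent from the input have amplitude 0.
(|01⟩, |11⟩): (a, b) = (0.4801, (0.7482 - 0.4579i)) → ((0.8685 - 0.3238i), (-0.1896 + 0.3238i))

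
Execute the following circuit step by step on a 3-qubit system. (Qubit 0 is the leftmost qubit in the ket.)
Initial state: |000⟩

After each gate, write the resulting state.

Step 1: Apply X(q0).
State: |100⟩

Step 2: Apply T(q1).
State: |100⟩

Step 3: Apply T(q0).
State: (1/√2 + (1/√2)i)|100⟩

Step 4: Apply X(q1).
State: (1/√2 + (1/√2)i)|110⟩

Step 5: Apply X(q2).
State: (1/√2 + (1/√2)i)|111⟩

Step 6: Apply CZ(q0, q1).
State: (-1/√2 - (1/√2)i)|111⟩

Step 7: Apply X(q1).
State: (-1/√2 - (1/√2)i)|101⟩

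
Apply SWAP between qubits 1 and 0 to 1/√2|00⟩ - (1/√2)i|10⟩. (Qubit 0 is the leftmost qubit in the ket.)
1/√2|00⟩ - (1/√2)i|01⟩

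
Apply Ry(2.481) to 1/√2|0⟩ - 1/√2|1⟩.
0.8982|0⟩ + 0.4396|1⟩

Ry(2.481) = [[cos(θ/2), −sin(θ/2)], [sin(θ/2), cos(θ/2)]]; θ = 2.481, cos(θ/2) ≈ 0.324323, sin(θ/2) ≈ 0.945946.
With a = amp(|0⟩) = 1/√2 and b = amp(|1⟩) = -1/√2:
new amp(|0⟩) = (0.324323)·a + (-0.945946)·b = 0.8982
new amp(|1⟩) = (0.945946)·a + (0.324323)·b = 0.4396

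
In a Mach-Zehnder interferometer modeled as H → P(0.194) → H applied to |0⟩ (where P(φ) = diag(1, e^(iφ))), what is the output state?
(0.9906 + 0.09639i)|0⟩ + (0.00938 - 0.09639i)|1⟩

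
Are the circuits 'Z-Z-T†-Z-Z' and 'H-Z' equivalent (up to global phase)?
No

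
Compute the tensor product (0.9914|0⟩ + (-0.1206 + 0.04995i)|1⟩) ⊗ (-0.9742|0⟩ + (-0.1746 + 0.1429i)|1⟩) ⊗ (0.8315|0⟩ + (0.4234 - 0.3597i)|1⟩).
-0.8031|000⟩ + (-0.4089 + 0.3474i)|001⟩ + (-0.1439 + 0.1178i)|010⟩ + (-0.02233 + 0.1222i)|011⟩ + (0.09769 - 0.04046i)|100⟩ + (0.03224 - 0.06286i)|101⟩ + (0.01157 - 0.02158i)|110⟩ + (-0.003443 - 0.016i)|111⟩

amp(|b₁b₂…⟩) = product of the factor amplitudes for bits b₁, b₂, …; only kets whose every factor amplitude is nonzero survive.
|000⟩: (0.9914)(-0.9742)(0.8315) = -0.8031
|001⟩: (0.9914)(-0.9742)(0.4234 - 0.3597i) = (-0.4089 + 0.3474i)
|010⟩: (0.9914)(-0.1746 + 0.1429i)(0.8315) = (-0.1439 + 0.1178i)
|011⟩: (0.9914)(-0.1746 + 0.1429i)(0.4234 - 0.3597i) = (-0.02233 + 0.1222i)
|100⟩: (-0.1206 + 0.04995i)(-0.9742)(0.8315) = (0.09769 - 0.04046i)
|101⟩: (-0.1206 + 0.04995i)(-0.9742)(0.4234 - 0.3597i) = (0.03224 - 0.06286i)
|110⟩: (-0.1206 + 0.04995i)(-0.1746 + 0.1429i)(0.8315) = (0.01157 - 0.02158i)
|111⟩: (-0.1206 + 0.04995i)(-0.1746 + 0.1429i)(0.4234 - 0.3597i) = (-0.003443 - 0.016i)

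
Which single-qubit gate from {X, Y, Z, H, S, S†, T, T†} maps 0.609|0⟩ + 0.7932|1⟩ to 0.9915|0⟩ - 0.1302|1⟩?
H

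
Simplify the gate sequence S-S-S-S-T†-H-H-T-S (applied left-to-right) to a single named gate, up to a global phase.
S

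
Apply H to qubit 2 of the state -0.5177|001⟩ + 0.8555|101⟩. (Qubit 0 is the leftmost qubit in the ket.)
-0.3661|000⟩ + 0.3661|001⟩ + 0.6049|100⟩ - 0.6049|101⟩

H on qubit 2 mixes each pair of kets that differ only in qubit 2: amplitudes (a, b) of (|…0…⟩, |…1…⟩) become ((a + b)/√2, (a − b)/√2). Kets absent from the input have amplitude 0.
(|000⟩, |001⟩): (a, b) = (0, -0.5177) → (-0.3661, 0.3661)
(|100⟩, |101⟩): (a, b) = (0, 0.8555) → (0.6049, -0.6049)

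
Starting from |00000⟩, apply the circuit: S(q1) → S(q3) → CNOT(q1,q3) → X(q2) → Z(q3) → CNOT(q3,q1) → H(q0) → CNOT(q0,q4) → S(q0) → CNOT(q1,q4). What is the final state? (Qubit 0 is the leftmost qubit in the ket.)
1/√2|00100⟩ + (1/√2)i|10101⟩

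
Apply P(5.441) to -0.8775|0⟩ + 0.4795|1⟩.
-0.8775|0⟩ + (0.3193 - 0.3578i)|1⟩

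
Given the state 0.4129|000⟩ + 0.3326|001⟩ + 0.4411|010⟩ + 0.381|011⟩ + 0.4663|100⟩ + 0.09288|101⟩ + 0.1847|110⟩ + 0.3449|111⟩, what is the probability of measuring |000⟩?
0.1705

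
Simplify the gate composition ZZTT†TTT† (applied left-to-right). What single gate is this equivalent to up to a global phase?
T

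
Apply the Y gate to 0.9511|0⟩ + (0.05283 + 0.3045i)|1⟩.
(0.3045 - 0.05283i)|0⟩ + 0.9511i|1⟩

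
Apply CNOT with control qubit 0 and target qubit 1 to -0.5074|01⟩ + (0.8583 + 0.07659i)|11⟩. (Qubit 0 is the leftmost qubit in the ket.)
-0.5074|01⟩ + (0.8583 + 0.07659i)|10⟩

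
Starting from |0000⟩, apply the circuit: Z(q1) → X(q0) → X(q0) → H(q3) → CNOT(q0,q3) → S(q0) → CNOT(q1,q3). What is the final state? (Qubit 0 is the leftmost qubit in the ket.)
1/√2|0000⟩ + 1/√2|0001⟩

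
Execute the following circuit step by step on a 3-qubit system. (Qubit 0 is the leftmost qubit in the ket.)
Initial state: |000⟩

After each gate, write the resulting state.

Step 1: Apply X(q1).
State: |010⟩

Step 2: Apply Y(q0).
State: i|110⟩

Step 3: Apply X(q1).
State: i|100⟩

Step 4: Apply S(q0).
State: -|100⟩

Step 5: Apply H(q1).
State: -1/√2|100⟩ - 1/√2|110⟩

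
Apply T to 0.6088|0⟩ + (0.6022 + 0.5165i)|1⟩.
0.6088|0⟩ + (0.0606 + 0.791i)|1⟩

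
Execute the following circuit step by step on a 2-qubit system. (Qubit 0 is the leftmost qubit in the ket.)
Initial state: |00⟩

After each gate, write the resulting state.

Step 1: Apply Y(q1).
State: i|01⟩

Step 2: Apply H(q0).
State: (1/√2)i|01⟩ + (1/√2)i|11⟩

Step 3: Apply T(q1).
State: (-1/2 + (1/2)i)|01⟩ + (-1/2 + (1/2)i)|11⟩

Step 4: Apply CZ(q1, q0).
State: (-1/2 + (1/2)i)|01⟩ + (1/2 - (1/2)i)|11⟩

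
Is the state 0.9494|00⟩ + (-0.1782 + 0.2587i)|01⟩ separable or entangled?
Separable

Writing the state as a|00⟩ + b|01⟩ + c|10⟩ + d|11⟩, it is a product state iff ad − bc = 0.
Here (a, b, c, d) = (0.9494, (-0.1782 + 0.2587i), 0, 0): ad − bc = (0.9494)(0) − (-0.1782 + 0.2587i)(0) = 0, so the state is separable.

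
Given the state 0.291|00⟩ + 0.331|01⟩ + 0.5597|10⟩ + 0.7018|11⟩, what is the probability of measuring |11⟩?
0.4925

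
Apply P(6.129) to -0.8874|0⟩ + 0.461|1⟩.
-0.8874|0⟩ + (0.4555 - 0.0708i)|1⟩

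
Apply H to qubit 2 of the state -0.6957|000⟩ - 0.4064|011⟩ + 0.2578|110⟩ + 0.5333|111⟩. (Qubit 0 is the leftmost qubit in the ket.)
-0.4919|000⟩ - 0.4919|001⟩ - 0.2874|010⟩ + 0.2874|011⟩ + 0.5594|110⟩ - 0.1948|111⟩

H on qubit 2 mixes each pair of kets that differ only in qubit 2: amplitudes (a, b) of (|…0…⟩, |…1…⟩) become ((a + b)/√2, (a − b)/√2). Kets absent from the input have amplitude 0.
(|000⟩, |001⟩): (a, b) = (-0.6957, 0) → (-0.4919, -0.4919)
(|010⟩, |011⟩): (a, b) = (0, -0.4064) → (-0.2874, 0.2874)
(|110⟩, |111⟩): (a, b) = (0.2578, 0.5333) → (0.5594, -0.1948)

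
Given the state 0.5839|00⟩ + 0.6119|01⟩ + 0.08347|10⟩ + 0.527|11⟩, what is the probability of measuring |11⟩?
0.2777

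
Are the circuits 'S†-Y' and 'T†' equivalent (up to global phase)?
No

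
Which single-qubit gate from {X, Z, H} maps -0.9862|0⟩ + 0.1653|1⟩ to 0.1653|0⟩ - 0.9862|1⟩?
X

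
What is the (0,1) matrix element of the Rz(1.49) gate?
0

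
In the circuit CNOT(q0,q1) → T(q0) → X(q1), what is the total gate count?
3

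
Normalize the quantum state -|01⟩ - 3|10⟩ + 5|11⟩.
-0.169|01⟩ - 0.5071|10⟩ + 0.8452|11⟩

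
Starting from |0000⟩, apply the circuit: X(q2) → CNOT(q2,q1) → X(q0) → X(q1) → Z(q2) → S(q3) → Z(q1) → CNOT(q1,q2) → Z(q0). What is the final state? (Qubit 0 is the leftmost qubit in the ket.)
|1010⟩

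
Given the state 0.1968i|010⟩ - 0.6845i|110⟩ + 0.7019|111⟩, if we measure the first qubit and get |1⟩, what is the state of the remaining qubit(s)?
-0.6982i|10⟩ + 0.7159|11⟩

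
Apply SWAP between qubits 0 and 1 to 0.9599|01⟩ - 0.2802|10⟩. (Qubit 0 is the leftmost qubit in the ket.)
-0.2802|01⟩ + 0.9599|10⟩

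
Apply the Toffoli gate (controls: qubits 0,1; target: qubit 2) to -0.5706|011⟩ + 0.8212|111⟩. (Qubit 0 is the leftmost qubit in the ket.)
-0.5706|011⟩ + 0.8212|110⟩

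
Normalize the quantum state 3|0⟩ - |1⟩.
0.9487|0⟩ - 0.3162|1⟩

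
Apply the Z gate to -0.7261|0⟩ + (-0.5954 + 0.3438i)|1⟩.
-0.7261|0⟩ + (0.5954 - 0.3438i)|1⟩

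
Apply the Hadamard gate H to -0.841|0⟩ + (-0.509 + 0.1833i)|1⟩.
(-0.9546 + 0.1296i)|0⟩ + (-0.2348 - 0.1296i)|1⟩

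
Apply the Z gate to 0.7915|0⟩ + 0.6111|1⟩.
0.7915|0⟩ - 0.6111|1⟩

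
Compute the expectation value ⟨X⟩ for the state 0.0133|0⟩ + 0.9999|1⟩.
0.0266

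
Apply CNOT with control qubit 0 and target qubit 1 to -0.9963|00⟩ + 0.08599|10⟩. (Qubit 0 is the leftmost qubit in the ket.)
-0.9963|00⟩ + 0.08599|11⟩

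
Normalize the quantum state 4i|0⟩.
i|0⟩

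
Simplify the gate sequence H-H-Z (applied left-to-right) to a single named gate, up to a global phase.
Z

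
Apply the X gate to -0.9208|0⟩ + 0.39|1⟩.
0.39|0⟩ - 0.9208|1⟩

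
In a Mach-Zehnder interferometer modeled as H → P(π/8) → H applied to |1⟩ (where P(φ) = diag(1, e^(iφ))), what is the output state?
(0.03806 - 0.1913i)|0⟩ + (0.9619 + 0.1913i)|1⟩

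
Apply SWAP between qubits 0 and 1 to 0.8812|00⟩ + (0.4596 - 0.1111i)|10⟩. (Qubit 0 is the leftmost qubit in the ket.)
0.8812|00⟩ + (0.4596 - 0.1111i)|01⟩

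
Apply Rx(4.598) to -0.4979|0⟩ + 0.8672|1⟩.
(0.3314 - 0.6473i)|0⟩ + (-0.5771 + 0.3716i)|1⟩

Rx(4.598) = [[cos(θ/2), −i·sin(θ/2)], [−i·sin(θ/2), cos(θ/2)]]; θ = 4.598, cos(θ/2) ≈ -0.66553, sin(θ/2) ≈ 0.746371.
With a = amp(|0⟩) = -0.4979 and b = amp(|1⟩) = 0.8672:
new amp(|0⟩) = (-0.66553)·a + (-0.746371i)·b = (0.3314 - 0.6473i)
new amp(|1⟩) = (-0.746371i)·a + (-0.66553)·b = (-0.5771 + 0.3716i)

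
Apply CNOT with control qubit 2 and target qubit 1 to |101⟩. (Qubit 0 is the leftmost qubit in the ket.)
|111⟩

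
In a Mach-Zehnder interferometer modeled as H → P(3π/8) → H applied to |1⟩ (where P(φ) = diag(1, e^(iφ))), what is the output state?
(0.3087 - 0.4619i)|0⟩ + (0.6913 + 0.4619i)|1⟩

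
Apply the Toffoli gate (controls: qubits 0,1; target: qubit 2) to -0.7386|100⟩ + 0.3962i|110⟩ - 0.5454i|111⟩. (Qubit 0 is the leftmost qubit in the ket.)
-0.7386|100⟩ - 0.5454i|110⟩ + 0.3962i|111⟩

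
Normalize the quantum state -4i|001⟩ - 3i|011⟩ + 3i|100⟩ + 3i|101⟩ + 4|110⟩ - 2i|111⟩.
-0.504i|001⟩ - (1/√7)i|011⟩ + (1/√7)i|100⟩ + (1/√7)i|101⟩ + 0.504|110⟩ - 0.252i|111⟩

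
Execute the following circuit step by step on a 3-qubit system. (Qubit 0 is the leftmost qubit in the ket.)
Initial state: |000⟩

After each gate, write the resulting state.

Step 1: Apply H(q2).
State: 1/√2|000⟩ + 1/√2|001⟩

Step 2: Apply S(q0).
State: 1/√2|000⟩ + 1/√2|001⟩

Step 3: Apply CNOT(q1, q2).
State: 1/√2|000⟩ + 1/√2|001⟩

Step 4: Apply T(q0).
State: 1/√2|000⟩ + 1/√2|001⟩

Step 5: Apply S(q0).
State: 1/√2|000⟩ + 1/√2|001⟩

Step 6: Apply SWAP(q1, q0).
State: 1/√2|000⟩ + 1/√2|001⟩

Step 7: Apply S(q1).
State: 1/√2|000⟩ + 1/√2|001⟩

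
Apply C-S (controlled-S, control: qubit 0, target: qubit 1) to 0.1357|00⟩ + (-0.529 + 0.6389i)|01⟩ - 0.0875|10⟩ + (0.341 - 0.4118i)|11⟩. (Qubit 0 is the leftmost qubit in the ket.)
0.1357|00⟩ + (-0.529 + 0.6389i)|01⟩ - 0.0875|10⟩ + (0.4118 + 0.341i)|11⟩

C-S leaves the control-|0⟩ kets |00⟩, |01⟩ unchanged and applies S to qubit 1 on the control-|1⟩ pair (|10⟩, |11⟩).
S = [[1, 0], [0, i]].
With a = amp(|10⟩) = -0.0875 and b = amp(|11⟩) = (0.341 - 0.4118i):
new amp(|10⟩) = (1)·a = -0.0875
new amp(|11⟩) = (i)·b = (0.4118 + 0.341i)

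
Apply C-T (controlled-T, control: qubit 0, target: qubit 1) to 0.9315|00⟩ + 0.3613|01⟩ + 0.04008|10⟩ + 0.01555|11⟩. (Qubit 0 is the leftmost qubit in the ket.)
0.9315|00⟩ + 0.3613|01⟩ + 0.04008|10⟩ + (0.011 + 0.011i)|11⟩

C-T leaves the control-|0⟩ kets |00⟩, |01⟩ unchanged and applies T to qubit 1 on the control-|1⟩ pair (|10⟩, |11⟩).
T = [[1, 0], [0, (1/√2 + (1/√2)i)]].
With a = amp(|10⟩) = 0.04008 and b = amp(|11⟩) = 0.01555:
new amp(|10⟩) = (1)·a = 0.04008
new amp(|11⟩) = (1/√2 + (1/√2)i)·b = (0.011 + 0.011i)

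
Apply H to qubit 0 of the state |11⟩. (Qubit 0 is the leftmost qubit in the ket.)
1/√2|01⟩ - 1/√2|11⟩

H on qubit 0 mixes each pair of kets that differ only in qubit 0: amplitudes (a, b) of (|…0…⟩, |…1…⟩) become ((a + b)/√2, (a − b)/√2). Kets absent from the input have amplitude 0.
(|01⟩, |11⟩): (a, b) = (0, 1) → (1/√2, -1/√2)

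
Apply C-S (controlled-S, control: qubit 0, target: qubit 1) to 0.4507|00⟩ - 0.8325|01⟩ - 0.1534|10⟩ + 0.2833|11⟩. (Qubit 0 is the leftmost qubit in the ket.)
0.4507|00⟩ - 0.8325|01⟩ - 0.1534|10⟩ + 0.2833i|11⟩

C-S leaves the control-|0⟩ kets |00⟩, |01⟩ unchanged and applies S to qubit 1 on the control-|1⟩ pair (|10⟩, |11⟩).
S = [[1, 0], [0, i]].
With a = amp(|10⟩) = -0.1534 and b = amp(|11⟩) = 0.2833:
new amp(|10⟩) = (1)·a = -0.1534
new amp(|11⟩) = (i)·b = 0.2833i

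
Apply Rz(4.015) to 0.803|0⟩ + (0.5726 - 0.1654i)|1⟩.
(-0.3396 - 0.7276i)|0⟩ + (-0.09231 + 0.5888i)|1⟩

Rz(4.015) = [[e^(−iθ/2), 0], [0, e^(iθ/2)]] with e^(±iθ/2) = cos(θ/2) ± i·sin(θ/2); θ = 4.015, cos(θ/2) ≈ -0.422955, sin(θ/2) ≈ 0.906151.
With a = amp(|0⟩) = 0.803 and b = amp(|1⟩) = (0.5726 - 0.1654i):
new amp(|0⟩) = (-0.422955 - 0.906151i)·a = (-0.3396 - 0.7276i)
new amp(|1⟩) = (-0.422955 + 0.906151i)·b = (-0.09231 + 0.5888i)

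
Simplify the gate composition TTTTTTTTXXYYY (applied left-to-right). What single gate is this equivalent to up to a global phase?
Y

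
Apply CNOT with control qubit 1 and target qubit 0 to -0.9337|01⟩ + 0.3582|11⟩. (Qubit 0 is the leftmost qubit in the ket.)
0.3582|01⟩ - 0.9337|11⟩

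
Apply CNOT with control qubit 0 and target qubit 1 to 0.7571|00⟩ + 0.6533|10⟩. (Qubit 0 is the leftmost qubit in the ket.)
0.7571|00⟩ + 0.6533|11⟩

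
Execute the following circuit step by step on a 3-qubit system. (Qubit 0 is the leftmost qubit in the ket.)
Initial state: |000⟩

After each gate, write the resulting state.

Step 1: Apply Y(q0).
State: i|100⟩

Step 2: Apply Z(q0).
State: -i|100⟩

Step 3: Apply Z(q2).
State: -i|100⟩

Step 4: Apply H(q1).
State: -(1/√2)i|100⟩ - (1/√2)i|110⟩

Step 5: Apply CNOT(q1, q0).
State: -(1/√2)i|010⟩ - (1/√2)i|100⟩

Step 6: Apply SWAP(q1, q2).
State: -(1/√2)i|001⟩ - (1/√2)i|100⟩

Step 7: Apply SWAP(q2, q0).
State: -(1/√2)i|001⟩ - (1/√2)i|100⟩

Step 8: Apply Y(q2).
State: -1/√2|000⟩ + 1/√2|101⟩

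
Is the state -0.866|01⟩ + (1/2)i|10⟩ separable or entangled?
Entangled

Writing the state as a|00⟩ + b|01⟩ + c|10⟩ + d|11⟩, it is a product state iff ad − bc = 0.
Here (a, b, c, d) = (0, -0.866, (1/2)i, 0): ad − bc = (0)(0) − (-0.866)((1/2)i) = 0.433i ≠ 0, so the state is entangled.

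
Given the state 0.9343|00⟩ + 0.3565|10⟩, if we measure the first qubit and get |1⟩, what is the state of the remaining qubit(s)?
|0⟩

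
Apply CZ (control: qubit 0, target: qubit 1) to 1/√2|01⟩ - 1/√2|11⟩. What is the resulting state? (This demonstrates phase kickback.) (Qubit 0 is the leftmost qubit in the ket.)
1/√2|01⟩ + 1/√2|11⟩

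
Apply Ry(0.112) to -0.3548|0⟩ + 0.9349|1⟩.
-0.4066|0⟩ + 0.9136|1⟩

Ry(0.112) = [[cos(θ/2), −sin(θ/2)], [sin(θ/2), cos(θ/2)]]; θ = 0.112, cos(θ/2) ≈ 0.998432, sin(θ/2) ≈ 0.0559707.
With a = amp(|0⟩) = -0.3548 and b = amp(|1⟩) = 0.9349:
new amp(|0⟩) = (0.998432)·a + (-0.0559707)·b = -0.4066
new amp(|1⟩) = (0.0559707)·a + (0.998432)·b = 0.9136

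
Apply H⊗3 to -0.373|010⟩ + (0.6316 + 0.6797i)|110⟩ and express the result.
(0.09143 + 0.2403i)|000⟩ + (0.09143 + 0.2403i)|001⟩ + (-0.09143 - 0.2403i)|010⟩ + (-0.09143 - 0.2403i)|011⟩ + (-0.3552 - 0.2403i)|100⟩ + (-0.3552 - 0.2403i)|101⟩ + (0.3552 + 0.2403i)|110⟩ + (0.3552 + 0.2403i)|111⟩

H⊗3 gives amp(|y⟩) = (1/2√2) Σ_x (−1)^(x·y) amp(|x⟩), where x·y is the number of positions in which both x and y have a 1.
|000⟩: (-0.373 + (0.6316 + 0.6797i))/(2√2) = (0.09143 + 0.2403i)
|001⟩: (-0.373 + (0.6316 + 0.6797i))/(2√2) = (0.09143 + 0.2403i)
|010⟩: (0.373 - (0.6316 + 0.6797i))/(2√2) = (-0.09143 - 0.2403i)
|011⟩: (0.373 - (0.6316 + 0.6797i))/(2√2) = (-0.09143 - 0.2403i)
|100⟩: (-0.373 - (0.6316 + 0.6797i))/(2√2) = (-0.3552 - 0.2403i)
|101⟩: (-0.373 - (0.6316 + 0.6797i))/(2√2) = (-0.3552 - 0.2403i)
|110⟩: (0.373 + (0.6316 + 0.6797i))/(2√2) = (0.3552 + 0.2403i)
|111⟩: (0.373 + (0.6316 + 0.6797i))/(2√2) = (0.3552 + 0.2403i)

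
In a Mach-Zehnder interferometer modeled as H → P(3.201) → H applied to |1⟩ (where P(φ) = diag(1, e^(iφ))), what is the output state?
(0.9991 + 0.02969i)|0⟩ + (0.000882 - 0.02969i)|1⟩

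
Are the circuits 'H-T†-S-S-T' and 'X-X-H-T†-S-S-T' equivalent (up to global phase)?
Yes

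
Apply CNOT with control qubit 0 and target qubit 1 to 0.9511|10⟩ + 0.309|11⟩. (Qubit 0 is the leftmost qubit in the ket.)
0.309|10⟩ + 0.9511|11⟩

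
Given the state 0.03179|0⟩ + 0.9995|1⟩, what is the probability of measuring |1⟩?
0.999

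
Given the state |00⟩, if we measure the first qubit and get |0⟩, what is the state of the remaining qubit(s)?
|0⟩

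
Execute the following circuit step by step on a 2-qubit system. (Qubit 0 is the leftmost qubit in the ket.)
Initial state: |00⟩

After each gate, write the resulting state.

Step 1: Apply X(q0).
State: |10⟩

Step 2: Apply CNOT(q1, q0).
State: |10⟩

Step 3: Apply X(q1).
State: |11⟩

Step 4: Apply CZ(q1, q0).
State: -|11⟩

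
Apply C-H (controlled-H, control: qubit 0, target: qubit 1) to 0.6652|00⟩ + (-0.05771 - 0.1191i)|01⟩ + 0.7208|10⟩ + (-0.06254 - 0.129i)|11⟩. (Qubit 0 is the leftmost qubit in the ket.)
0.6652|00⟩ + (-0.05771 - 0.1191i)|01⟩ + (0.4655 - 0.09122i)|10⟩ + (0.5539 + 0.09122i)|11⟩

C-H leaves the control-|0⟩ kets |00⟩, |01⟩ unchanged and applies H to qubit 1 on the control-|1⟩ pair (|10⟩, |11⟩).
H = [[1/√2, 1/√2], [1/√2, -1/√2]].
With a = amp(|10⟩) = 0.7208 and b = amp(|11⟩) = (-0.06254 - 0.129i):
new amp(|10⟩) = (1/√2)·a + (1/√2)·b = (0.4655 - 0.09122i)
new amp(|11⟩) = (1/√2)·a + (-1/√2)·b = (0.5539 + 0.09122i)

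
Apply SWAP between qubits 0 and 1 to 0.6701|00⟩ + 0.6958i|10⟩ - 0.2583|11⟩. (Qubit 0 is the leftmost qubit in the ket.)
0.6701|00⟩ + 0.6958i|01⟩ - 0.2583|11⟩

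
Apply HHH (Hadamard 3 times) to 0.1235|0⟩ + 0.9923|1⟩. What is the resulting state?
0.789|0⟩ - 0.6143|1⟩

H² = I, so H^3 = H: a single Hadamard. With (a, b) = (0.1235, 0.9923), H gives ((a + b)/√2, (a − b)/√2) = (0.789, -0.6143).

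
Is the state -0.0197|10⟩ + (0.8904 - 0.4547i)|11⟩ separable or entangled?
Separable

Writing the state as a|00⟩ + b|01⟩ + c|10⟩ + d|11⟩, it is a product state iff ad − bc = 0.
Here (a, b, c, d) = (0, 0, -0.0197, (0.8904 - 0.4547i)): ad − bc = (0)(0.8904 - 0.4547i) − (0)(-0.0197) = 0, so the state is separable.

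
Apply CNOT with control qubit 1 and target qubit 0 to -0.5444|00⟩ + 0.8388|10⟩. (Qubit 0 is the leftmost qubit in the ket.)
-0.5444|00⟩ + 0.8388|10⟩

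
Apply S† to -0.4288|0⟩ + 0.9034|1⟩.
-0.4288|0⟩ - 0.9034i|1⟩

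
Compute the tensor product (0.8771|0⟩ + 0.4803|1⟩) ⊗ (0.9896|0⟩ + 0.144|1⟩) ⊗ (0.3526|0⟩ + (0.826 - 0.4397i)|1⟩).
0.306|000⟩ + (0.7169 - 0.3816i)|001⟩ + 0.04453|010⟩ + (0.1043 - 0.05554i)|011⟩ + 0.1676|100⟩ + (0.3926 - 0.209i)|101⟩ + 0.02439|110⟩ + (0.05713 - 0.03041i)|111⟩

amp(|b₁b₂…⟩) = product of the factor amplitudes for bits b₁, b₂, …; only kets whose every factor amplitude is nonzero survive.
|000⟩: (0.8771)(0.9896)(0.3526) = 0.306
|001⟩: (0.8771)(0.9896)(0.826 - 0.4397i) = (0.7169 - 0.3816i)
|010⟩: (0.8771)(0.144)(0.3526) = 0.04453
|011⟩: (0.8771)(0.144)(0.826 - 0.4397i) = (0.1043 - 0.05554i)
|100⟩: (0.4803)(0.9896)(0.3526) = 0.1676
|101⟩: (0.4803)(0.9896)(0.826 - 0.4397i) = (0.3926 - 0.209i)
|110⟩: (0.4803)(0.144)(0.3526) = 0.02439
|111⟩: (0.4803)(0.144)(0.826 - 0.4397i) = (0.05713 - 0.03041i)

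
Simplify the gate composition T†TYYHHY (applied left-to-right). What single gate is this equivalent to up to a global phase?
Y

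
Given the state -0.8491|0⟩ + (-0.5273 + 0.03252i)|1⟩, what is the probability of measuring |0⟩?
0.721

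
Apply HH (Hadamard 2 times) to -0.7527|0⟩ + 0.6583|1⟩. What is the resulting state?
-0.7527|0⟩ + 0.6583|1⟩

H² = I, so an even number of Hadamards cancels: H^2 = I and the state is unchanged.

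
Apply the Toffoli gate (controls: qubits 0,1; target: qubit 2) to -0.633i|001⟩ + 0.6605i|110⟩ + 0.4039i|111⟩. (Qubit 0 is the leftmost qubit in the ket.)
-0.633i|001⟩ + 0.4039i|110⟩ + 0.6605i|111⟩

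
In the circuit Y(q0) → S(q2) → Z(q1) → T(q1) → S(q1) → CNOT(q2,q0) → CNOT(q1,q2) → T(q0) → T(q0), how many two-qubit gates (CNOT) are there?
2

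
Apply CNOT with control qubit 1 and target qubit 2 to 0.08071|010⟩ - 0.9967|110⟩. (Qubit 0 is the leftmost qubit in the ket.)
0.08071|011⟩ - 0.9967|111⟩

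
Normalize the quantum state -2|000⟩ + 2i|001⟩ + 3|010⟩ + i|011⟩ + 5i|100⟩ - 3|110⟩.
-0.2774|000⟩ + 0.2774i|001⟩ + 0.416|010⟩ + 0.1387i|011⟩ + 0.6934i|100⟩ - 0.416|110⟩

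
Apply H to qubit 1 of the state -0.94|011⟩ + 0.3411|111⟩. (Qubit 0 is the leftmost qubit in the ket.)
-0.6647|001⟩ + 0.6647|011⟩ + 0.2412|101⟩ - 0.2412|111⟩

H on qubit 1 mixes each pair of kets that differ only in qubit 1: amplitudes (a, b) of (|…0…⟩, |…1…⟩) become ((a + b)/√2, (a − b)/√2). Kets absent from the input have amplitude 0.
(|001⟩, |011⟩): (a, b) = (0, -0.94) → (-0.6647, 0.6647)
(|101⟩, |111⟩): (a, b) = (0, 0.3411) → (0.2412, -0.2412)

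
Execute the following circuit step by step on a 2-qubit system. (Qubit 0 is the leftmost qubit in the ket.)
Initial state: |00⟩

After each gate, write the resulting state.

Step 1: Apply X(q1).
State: |01⟩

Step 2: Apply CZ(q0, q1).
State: |01⟩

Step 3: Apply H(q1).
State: 1/√2|00⟩ - 1/√2|01⟩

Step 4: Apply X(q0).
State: 1/√2|10⟩ - 1/√2|11⟩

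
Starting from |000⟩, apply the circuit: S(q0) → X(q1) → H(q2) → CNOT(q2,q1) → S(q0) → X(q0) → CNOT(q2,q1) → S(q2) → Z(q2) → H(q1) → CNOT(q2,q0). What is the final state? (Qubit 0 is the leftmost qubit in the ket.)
-(1/2)i|001⟩ + (1/2)i|011⟩ + 1/2|100⟩ - 1/2|110⟩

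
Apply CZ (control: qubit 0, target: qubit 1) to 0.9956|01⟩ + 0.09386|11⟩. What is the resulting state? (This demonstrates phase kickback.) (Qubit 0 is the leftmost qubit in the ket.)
0.9956|01⟩ - 0.09386|11⟩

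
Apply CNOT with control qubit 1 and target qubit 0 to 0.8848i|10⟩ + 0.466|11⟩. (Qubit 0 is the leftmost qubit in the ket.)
0.466|01⟩ + 0.8848i|10⟩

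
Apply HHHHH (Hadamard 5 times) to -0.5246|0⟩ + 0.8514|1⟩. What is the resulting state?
0.2311|0⟩ - 0.973|1⟩

H² = I, so H^5 = H: a single Hadamard. With (a, b) = (-0.5246, 0.8514), H gives ((a + b)/√2, (a − b)/√2) = (0.2311, -0.973).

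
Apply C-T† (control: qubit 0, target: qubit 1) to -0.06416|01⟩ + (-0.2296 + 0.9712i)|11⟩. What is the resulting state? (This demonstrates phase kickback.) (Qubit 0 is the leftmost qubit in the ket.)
-0.06416|01⟩ + (0.5244 + 0.8491i)|11⟩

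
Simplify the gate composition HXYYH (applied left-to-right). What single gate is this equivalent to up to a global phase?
Z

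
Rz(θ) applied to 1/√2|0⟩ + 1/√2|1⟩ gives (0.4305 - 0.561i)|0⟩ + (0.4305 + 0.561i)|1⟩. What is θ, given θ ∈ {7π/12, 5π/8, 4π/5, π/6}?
7π/12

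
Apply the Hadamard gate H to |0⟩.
1/√2|0⟩ + 1/√2|1⟩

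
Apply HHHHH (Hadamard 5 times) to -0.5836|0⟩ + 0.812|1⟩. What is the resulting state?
0.1615|0⟩ - 0.9868|1⟩

H² = I, so H^5 = H: a single Hadamard. With (a, b) = (-0.5836, 0.812), H gives ((a + b)/√2, (a − b)/√2) = (0.1615, -0.9868).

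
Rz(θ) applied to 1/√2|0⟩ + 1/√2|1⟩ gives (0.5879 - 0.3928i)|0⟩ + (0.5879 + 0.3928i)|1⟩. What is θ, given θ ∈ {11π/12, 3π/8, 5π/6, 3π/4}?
3π/8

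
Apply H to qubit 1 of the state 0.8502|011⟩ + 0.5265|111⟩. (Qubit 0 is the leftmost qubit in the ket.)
0.6012|001⟩ - 0.6012|011⟩ + 0.3723|101⟩ - 0.3723|111⟩

H on qubit 1 mixes each pair of kets that differ only in qubit 1: amplitudes (a, b) of (|…0…⟩, |…1…⟩) become ((a + b)/√2, (a − b)/√2). Kets absent from the input have amplitude 0.
(|001⟩, |011⟩): (a, b) = (0, 0.8502) → (0.6012, -0.6012)
(|101⟩, |111⟩): (a, b) = (0, 0.5265) → (0.3723, -0.3723)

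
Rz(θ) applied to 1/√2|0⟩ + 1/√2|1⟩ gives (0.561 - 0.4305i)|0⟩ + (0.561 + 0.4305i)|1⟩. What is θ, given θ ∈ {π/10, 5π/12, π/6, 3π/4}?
5π/12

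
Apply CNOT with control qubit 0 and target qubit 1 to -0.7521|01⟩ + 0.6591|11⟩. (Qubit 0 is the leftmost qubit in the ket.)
-0.7521|01⟩ + 0.6591|10⟩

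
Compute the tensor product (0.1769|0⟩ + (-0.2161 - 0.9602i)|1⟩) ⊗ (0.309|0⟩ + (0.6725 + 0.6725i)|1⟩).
0.05466|00⟩ + (0.119 + 0.119i)|01⟩ + (-0.06677 - 0.2967i)|10⟩ + (0.5004 - 0.7911i)|11⟩

amp(|b₁b₂…⟩) = product of the factor amplitudes for bits b₁, b₂, …; only kets whose every factor amplitude is nonzero survive.
|00⟩: (0.1769)(0.309) = 0.05466
|01⟩: (0.1769)(0.6725 + 0.6725i) = (0.119 + 0.119i)
|10⟩: (-0.2161 - 0.9602i)(0.309) = (-0.06677 - 0.2967i)
|11⟩: (-0.2161 - 0.9602i)(0.6725 + 0.6725i) = (0.5004 - 0.7911i)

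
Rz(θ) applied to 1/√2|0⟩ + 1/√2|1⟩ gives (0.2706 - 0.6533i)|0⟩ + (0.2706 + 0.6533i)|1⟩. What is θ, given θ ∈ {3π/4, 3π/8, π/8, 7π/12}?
3π/4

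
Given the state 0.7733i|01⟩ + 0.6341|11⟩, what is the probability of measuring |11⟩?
0.4021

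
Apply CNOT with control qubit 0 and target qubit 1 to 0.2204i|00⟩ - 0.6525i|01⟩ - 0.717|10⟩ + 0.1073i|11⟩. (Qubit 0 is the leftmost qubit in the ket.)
0.2204i|00⟩ - 0.6525i|01⟩ + 0.1073i|10⟩ - 0.717|11⟩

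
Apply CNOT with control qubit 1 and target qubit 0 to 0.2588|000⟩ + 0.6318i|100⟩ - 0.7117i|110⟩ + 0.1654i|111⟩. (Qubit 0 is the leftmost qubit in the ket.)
0.2588|000⟩ - 0.7117i|010⟩ + 0.1654i|011⟩ + 0.6318i|100⟩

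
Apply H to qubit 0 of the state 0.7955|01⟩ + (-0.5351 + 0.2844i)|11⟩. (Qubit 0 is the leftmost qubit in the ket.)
(0.1841 + 0.2011i)|01⟩ + (0.9409 - 0.2011i)|11⟩

H on qubit 0 mixes each pair of kets that differ only in qubit 0: amplitudes (a, b) of (|…0…⟩, |…1…⟩) become ((a + b)/√2, (a − b)/√2). Kets absent from the input have amplitude 0.
(|01⟩, |11⟩): (a, b) = (0.7955, (-0.5351 + 0.2844i)) → ((0.1841 + 0.2011i), (0.9409 - 0.2011i))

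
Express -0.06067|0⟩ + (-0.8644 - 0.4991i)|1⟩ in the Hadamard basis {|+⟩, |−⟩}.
(-0.6541 - 0.3529i)|+⟩ + (0.5683 + 0.3529i)|−⟩

With |ψ⟩ = α|0⟩ + β|1⟩, the Hadamard-basis coefficients are ⟨+|ψ⟩ = (α + β)/√2 and ⟨−|ψ⟩ = (α − β)/√2.
Here α = -0.06067, β = (-0.8644 - 0.4991i): (α + β)/√2 = (-0.6541 - 0.3529i), (α − β)/√2 = (0.5683 + 0.3529i).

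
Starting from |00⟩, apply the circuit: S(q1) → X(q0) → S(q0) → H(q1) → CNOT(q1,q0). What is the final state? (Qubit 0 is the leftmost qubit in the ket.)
(1/√2)i|01⟩ + (1/√2)i|10⟩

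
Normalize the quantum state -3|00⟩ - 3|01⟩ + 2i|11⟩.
-0.6396|00⟩ - 0.6396|01⟩ + 0.4264i|11⟩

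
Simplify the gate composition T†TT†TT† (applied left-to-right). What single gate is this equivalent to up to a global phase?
T†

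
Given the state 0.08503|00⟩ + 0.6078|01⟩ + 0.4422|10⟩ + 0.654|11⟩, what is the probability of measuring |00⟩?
0.00723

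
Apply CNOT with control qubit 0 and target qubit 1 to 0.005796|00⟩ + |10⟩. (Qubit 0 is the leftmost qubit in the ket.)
0.005796|00⟩ + |11⟩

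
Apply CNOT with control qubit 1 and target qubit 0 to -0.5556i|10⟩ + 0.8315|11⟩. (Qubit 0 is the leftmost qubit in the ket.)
0.8315|01⟩ - 0.5556i|10⟩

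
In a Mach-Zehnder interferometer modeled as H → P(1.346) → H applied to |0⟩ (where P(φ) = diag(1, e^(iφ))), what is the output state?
(0.6115 + 0.4874i)|0⟩ + (0.3885 - 0.4874i)|1⟩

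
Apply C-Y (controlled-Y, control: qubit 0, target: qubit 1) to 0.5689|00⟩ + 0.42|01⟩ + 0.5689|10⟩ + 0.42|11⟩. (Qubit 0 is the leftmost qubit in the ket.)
0.5689|00⟩ + 0.42|01⟩ - 0.42i|10⟩ + 0.5689i|11⟩

C-Y leaves the control-|0⟩ kets |00⟩, |01⟩ unchanged and applies Y to qubit 1 on the control-|1⟩ pair (|10⟩, |11⟩).
Y = [[0, -i], [i, 0]].
With a = amp(|10⟩) = 0.5689 and b = amp(|11⟩) = 0.42:
new amp(|10⟩) = (-i)·b = -0.42i
new amp(|11⟩) = (i)·a = 0.5689i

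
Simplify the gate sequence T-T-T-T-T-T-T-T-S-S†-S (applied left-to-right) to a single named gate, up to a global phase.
S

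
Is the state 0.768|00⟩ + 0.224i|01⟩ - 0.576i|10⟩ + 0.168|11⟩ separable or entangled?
Separable

Writing the state as a|00⟩ + b|01⟩ + c|10⟩ + d|11⟩, it is a product state iff ad − bc = 0.
Here (a, b, c, d) = (0.768, 0.224i, -0.576i, 0.168): ad − bc = (0.768)(0.168) − (0.224i)(-0.576i) = 0, so the state is separable.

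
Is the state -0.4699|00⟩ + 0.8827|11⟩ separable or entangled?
Entangled

Writing the state as a|00⟩ + b|01⟩ + c|10⟩ + d|11⟩, it is a product state iff ad − bc = 0.
Here (a, b, c, d) = (-0.4699, 0, 0, 0.8827): ad − bc = (-0.4699)(0.8827) − (0)(0) = -0.4148 ≠ 0, so the state is entangled.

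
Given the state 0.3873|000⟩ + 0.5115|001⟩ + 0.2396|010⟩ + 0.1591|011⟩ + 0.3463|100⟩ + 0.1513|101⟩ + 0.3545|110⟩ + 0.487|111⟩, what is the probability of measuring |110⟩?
0.1257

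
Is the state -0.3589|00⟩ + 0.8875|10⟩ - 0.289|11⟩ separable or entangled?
Entangled

Writing the state as a|00⟩ + b|01⟩ + c|10⟩ + d|11⟩, it is a product state iff ad − bc = 0.
Here (a, b, c, d) = (-0.3589, 0, 0.8875, -0.289): ad − bc = (-0.3589)(-0.289) − (0)(0.8875) = 0.1037 ≠ 0, so the state is entangled.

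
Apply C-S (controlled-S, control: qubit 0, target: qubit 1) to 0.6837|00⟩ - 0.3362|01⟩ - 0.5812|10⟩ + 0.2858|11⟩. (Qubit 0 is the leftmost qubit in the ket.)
0.6837|00⟩ - 0.3362|01⟩ - 0.5812|10⟩ + 0.2858i|11⟩

C-S leaves the control-|0⟩ kets |00⟩, |01⟩ unchanged and applies S to qubit 1 on the control-|1⟩ pair (|10⟩, |11⟩).
S = [[1, 0], [0, i]].
With a = amp(|10⟩) = -0.5812 and b = amp(|11⟩) = 0.2858:
new amp(|10⟩) = (1)·a = -0.5812
new amp(|11⟩) = (i)·b = 0.2858i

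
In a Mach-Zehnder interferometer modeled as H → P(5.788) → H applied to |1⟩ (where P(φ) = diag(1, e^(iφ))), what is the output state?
(0.06006 + 0.2376i)|0⟩ + (0.9399 - 0.2376i)|1⟩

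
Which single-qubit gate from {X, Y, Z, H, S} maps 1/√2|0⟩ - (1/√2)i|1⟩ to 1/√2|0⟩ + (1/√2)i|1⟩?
Z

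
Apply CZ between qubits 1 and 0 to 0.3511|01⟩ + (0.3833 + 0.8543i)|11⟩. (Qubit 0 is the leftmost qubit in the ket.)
0.3511|01⟩ + (-0.3833 - 0.8543i)|11⟩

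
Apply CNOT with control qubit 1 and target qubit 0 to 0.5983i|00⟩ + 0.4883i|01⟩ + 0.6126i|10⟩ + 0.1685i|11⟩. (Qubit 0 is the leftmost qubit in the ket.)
0.5983i|00⟩ + 0.1685i|01⟩ + 0.6126i|10⟩ + 0.4883i|11⟩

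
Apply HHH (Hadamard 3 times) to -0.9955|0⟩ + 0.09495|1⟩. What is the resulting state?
-0.6368|0⟩ - 0.7711|1⟩

H² = I, so H^3 = H: a single Hadamard. With (a, b) = (-0.9955, 0.09495), H gives ((a + b)/√2, (a − b)/√2) = (-0.6368, -0.7711).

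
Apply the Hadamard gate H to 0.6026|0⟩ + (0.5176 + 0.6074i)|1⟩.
(0.7921 + 0.4295i)|0⟩ + (0.0601 - 0.4295i)|1⟩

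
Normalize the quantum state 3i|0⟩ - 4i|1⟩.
0.6i|0⟩ - 0.8i|1⟩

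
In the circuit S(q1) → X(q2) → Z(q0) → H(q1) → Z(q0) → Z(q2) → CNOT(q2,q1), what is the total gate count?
7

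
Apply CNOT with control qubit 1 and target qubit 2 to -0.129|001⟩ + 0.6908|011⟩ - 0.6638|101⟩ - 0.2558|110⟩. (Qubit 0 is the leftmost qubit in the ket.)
-0.129|001⟩ + 0.6908|010⟩ - 0.6638|101⟩ - 0.2558|111⟩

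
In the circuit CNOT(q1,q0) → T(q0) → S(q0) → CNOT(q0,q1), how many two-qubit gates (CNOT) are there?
2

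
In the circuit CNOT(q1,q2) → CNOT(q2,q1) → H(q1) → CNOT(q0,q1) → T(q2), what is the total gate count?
5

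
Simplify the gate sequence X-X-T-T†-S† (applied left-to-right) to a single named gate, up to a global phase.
S†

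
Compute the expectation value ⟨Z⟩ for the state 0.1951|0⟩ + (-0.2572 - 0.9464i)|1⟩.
-0.9238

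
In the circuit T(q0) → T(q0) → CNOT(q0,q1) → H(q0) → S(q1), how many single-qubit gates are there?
4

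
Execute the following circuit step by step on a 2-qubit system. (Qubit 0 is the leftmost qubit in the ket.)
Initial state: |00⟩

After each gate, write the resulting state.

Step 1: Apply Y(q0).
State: i|10⟩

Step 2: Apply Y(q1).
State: -|11⟩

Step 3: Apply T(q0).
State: (-1/√2 - (1/√2)i)|11⟩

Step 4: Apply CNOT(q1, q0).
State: (-1/√2 - (1/√2)i)|01⟩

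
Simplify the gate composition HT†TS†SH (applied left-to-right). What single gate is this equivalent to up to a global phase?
I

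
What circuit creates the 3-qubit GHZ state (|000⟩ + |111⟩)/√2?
H(q0) → CNOT(q0,q1) → CNOT(q0,q2)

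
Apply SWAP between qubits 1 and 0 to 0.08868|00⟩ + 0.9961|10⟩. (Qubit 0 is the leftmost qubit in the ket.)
0.08868|00⟩ + 0.9961|01⟩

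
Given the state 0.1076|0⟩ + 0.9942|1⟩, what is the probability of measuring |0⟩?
0.01158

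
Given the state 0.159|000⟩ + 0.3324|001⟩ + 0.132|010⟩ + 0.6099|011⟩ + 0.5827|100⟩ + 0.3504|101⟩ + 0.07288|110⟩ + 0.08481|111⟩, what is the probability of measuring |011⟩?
0.372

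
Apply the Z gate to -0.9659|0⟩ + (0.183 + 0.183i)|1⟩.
-0.9659|0⟩ + (-0.183 - 0.183i)|1⟩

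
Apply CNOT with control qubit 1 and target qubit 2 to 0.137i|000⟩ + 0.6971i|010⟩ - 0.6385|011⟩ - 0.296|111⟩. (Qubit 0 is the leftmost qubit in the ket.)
0.137i|000⟩ - 0.6385|010⟩ + 0.6971i|011⟩ - 0.296|110⟩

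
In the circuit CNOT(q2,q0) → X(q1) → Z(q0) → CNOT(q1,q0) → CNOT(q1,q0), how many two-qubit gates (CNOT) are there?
3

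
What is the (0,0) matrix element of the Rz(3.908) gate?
(-0.3739 - 0.9275i)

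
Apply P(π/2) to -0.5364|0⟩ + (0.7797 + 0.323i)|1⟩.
-0.5364|0⟩ + (-0.323 + 0.7797i)|1⟩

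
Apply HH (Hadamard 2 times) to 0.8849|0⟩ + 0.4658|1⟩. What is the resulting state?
0.8849|0⟩ + 0.4658|1⟩

H² = I, so an even number of Hadamards cancels: H^2 = I and the state is unchanged.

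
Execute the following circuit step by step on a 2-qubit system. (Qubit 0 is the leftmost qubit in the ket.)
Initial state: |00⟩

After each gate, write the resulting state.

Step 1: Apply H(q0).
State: 1/√2|00⟩ + 1/√2|10⟩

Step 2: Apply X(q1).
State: 1/√2|01⟩ + 1/√2|11⟩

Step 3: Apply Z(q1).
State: -1/√2|01⟩ - 1/√2|11⟩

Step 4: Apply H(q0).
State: -|01⟩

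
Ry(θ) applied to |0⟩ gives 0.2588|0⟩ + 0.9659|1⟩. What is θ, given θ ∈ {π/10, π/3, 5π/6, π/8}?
5π/6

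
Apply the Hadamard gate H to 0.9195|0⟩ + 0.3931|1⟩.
0.9281|0⟩ + 0.3722|1⟩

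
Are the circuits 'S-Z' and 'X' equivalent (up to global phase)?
No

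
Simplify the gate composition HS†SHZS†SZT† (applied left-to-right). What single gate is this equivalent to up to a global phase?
T†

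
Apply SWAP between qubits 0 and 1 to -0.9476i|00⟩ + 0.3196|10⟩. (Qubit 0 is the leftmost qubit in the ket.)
-0.9476i|00⟩ + 0.3196|01⟩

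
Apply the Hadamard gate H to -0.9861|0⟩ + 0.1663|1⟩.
-0.5797|0⟩ - 0.8149|1⟩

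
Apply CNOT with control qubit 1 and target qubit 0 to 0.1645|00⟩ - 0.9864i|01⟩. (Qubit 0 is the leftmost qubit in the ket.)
0.1645|00⟩ - 0.9864i|11⟩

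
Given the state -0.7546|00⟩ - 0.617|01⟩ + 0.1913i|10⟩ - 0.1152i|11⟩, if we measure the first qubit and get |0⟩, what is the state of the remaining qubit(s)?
-0.7742|0⟩ - 0.633|1⟩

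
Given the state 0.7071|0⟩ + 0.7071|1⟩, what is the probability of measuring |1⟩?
0.5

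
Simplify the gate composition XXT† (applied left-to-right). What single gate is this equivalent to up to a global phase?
T†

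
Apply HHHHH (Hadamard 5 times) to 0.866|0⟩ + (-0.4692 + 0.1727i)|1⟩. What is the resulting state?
(0.2806 + 0.1221i)|0⟩ + (0.9441 - 0.1221i)|1⟩

H² = I, so H^5 = H: a single Hadamard. With (a, b) = (0.866, (-0.4692 + 0.1727i)), H gives ((a + b)/√2, (a − b)/√2) = ((0.2806 + 0.1221i), (0.9441 - 0.1221i)).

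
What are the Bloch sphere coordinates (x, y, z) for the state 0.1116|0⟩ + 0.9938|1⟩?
(0.2218, 0, -0.9752)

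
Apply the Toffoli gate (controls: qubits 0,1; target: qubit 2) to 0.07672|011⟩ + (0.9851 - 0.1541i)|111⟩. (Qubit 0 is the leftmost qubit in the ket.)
0.07672|011⟩ + (0.9851 - 0.1541i)|110⟩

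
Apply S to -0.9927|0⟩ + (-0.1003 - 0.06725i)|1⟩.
-0.9927|0⟩ + (0.06725 - 0.1003i)|1⟩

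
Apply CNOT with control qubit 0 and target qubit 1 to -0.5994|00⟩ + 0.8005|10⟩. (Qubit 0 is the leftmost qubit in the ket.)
-0.5994|00⟩ + 0.8005|11⟩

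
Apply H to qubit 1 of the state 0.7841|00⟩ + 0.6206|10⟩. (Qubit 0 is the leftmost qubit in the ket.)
0.5544|00⟩ + 0.5544|01⟩ + 0.4388|10⟩ + 0.4388|11⟩

H on qubit 1 mixes each pair of kets that differ only in qubit 1: amplitudes (a, b) of (|…0…⟩, |…1…⟩) become ((a + b)/√2, (a − b)/√2). Kets absent from the input have amplitude 0.
(|00⟩, |01⟩): (a, b) = (0.7841, 0) → (0.5544, 0.5544)
(|10⟩, |11⟩): (a, b) = (0.6206, 0) → (0.4388, 0.4388)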